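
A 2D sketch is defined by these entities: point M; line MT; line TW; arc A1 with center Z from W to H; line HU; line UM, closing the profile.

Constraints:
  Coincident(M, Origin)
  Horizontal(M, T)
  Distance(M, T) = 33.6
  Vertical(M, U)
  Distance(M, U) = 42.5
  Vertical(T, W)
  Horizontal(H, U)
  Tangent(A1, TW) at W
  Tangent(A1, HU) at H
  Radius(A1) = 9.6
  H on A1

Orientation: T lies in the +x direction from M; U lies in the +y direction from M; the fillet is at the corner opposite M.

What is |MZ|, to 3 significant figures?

40.7

M is at the origin; M and T share the same y with |MT| = 33.6 and T on the +x side, so T = (33.6, 0.00). M and U share the same x with |MU| = 42.5 and U on the +y side, so U = (0.00, 42.5). The virtual corner opposite M is at (33.6, 42.5). Since A1 is tangent to TW there, ZW ⟂ TW and since A1 is tangent to HU there, ZH ⟂ HU, with radius 9.6, so the center Z sits 9.6 in from both sides at Z = (24.0, 32.9). Then |MZ| = |Z − M| = 40.7.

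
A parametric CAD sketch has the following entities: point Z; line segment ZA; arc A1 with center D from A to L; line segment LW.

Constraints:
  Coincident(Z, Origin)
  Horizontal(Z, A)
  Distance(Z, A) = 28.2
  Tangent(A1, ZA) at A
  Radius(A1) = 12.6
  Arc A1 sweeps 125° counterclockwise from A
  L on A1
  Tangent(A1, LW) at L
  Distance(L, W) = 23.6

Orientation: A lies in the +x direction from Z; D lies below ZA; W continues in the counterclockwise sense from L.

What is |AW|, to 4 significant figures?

39.29

Z is at the origin; ZA is horizontal with |ZA| = 28.2 and A on the +x side, so A = (28.20, 0.000). The tangent condition forces DA to be normal to ZA, so D = A + (0, -12.6) = (28.20, -12.60). On A1, A sits at bearing 90° from D; a 125° counterclockwise sweep puts L at bearing 215°, so L = D + 12.6·(cos 215°, sin 215°) = (17.88, -19.83). Since A1 is tangent to LW there, DL ⟂ LW, so LW runs along (−sin 215°, cos 215°); with |LW| = 23.6, W = (31.42, -39.16). Then |AW| = |W − A| = 39.29.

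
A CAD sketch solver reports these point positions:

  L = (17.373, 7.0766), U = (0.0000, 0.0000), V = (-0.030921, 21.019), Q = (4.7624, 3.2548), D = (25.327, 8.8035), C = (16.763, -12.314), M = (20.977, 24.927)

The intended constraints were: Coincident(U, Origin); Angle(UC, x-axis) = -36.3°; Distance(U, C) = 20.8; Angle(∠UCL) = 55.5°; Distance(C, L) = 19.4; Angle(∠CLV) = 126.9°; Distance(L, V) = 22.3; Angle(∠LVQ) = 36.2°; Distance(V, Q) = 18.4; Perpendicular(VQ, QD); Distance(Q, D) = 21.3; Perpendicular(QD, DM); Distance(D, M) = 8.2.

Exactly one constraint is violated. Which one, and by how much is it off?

Distance(D, M) = 8.2 — off by 8.50.

U = (0.00, 0.00) ✓; UC at -36.30° ✓; |UC| = 20.80 ✓; ∠UCL = 55.50° ✓; |CL| = 19.40 ✓; ∠CLV = 126.9° ✓; |LV| = 22.30 ✓; ∠LVQ = 36.20° ✓; |VQ| = 18.40 ✓; ∠(VQ, QD) = 90.00° ✓; |QD| = 21.30 ✓; ∠(QD, DM) = 90.00° ✓; |DM| = 16.70 ✗.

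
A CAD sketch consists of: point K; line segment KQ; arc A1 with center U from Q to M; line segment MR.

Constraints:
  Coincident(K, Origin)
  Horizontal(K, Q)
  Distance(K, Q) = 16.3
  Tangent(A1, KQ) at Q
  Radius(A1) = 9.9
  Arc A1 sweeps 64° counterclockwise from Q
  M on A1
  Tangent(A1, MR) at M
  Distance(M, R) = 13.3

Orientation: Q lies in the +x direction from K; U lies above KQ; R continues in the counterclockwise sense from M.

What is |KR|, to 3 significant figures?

35.6

K is at the origin; K and Q share the same y with |KQ| = 16.3 and Q on the +x side, so Q = (16.3, 0.00). Since A1 is tangent to KQ there, UQ ⟂ KQ, so U = Q + (0, 9.9) = (16.3, 9.90). On A1, Q sits at bearing -90° from U; a 64° counterclockwise sweep puts M at bearing -26°, so M = U + 9.9·(cos -26°, sin -26°) = (25.2, 5.56). The tangent condition forces UM to be normal to MR, so MR runs along (−sin -26°, cos -26°); with |MR| = 13.3, R = (31.0, 17.5). Then |KR| = |R − K| = 35.6.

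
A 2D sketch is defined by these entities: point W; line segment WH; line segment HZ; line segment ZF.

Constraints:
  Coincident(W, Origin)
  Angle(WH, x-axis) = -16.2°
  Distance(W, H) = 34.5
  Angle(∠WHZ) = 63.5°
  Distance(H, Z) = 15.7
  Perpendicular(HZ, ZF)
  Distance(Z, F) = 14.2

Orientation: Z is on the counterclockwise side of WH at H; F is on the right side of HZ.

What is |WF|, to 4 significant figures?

45.08

W is at the origin; WH runs at -16.2° with length 34.5, so H = 34.5·(cos -16.2°, sin -16.2°) = (33.13, -9.625). ∠WHZ = 63.5°, so HZ runs at -16.2° + (180° − 63.5°) = 100.3° from the x-axis; with |HZ| = 15.7, Z = H + 15.7·(cos 100.3°, sin 100.3°) = (30.32, 5.822). HZ is perpendicular to ZF; with |ZF| = 14.2 on the right of HZ, F = Z + 14.2·(0.9839, 0.1788) = (44.29, 8.361). Then |WF| = |F − W| = 45.08.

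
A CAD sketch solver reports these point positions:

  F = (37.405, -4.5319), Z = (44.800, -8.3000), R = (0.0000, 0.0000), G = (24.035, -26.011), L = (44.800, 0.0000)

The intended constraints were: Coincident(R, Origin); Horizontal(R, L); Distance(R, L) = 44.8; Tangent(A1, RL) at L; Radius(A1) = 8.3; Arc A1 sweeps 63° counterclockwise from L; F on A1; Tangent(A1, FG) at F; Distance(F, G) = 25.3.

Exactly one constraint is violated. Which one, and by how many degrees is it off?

Tangent(A1, FG) at F — off by 4.90°.

R = (0.00, 0.00) ✓; R.y = 0.00, L.y = 0.00 ✓; |RL| = 44.80 ✓; ∠(ZL, LR) = 90.00° ✓; |ZL| = 8.300 ✓; bearing(Z→F) − bearing(Z→L) = 63.00° ✓; |ZF| = 8.300 ✓; ∠(ZF, FG) = 94.90° ✗; |FG| = 25.30 ✓.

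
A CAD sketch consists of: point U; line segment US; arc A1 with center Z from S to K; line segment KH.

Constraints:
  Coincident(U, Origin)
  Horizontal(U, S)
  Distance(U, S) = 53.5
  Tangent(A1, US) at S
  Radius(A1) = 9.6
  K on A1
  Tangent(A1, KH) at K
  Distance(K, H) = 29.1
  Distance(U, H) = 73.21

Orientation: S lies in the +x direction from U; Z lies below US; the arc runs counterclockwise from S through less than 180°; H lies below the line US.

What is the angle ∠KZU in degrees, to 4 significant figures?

44.37°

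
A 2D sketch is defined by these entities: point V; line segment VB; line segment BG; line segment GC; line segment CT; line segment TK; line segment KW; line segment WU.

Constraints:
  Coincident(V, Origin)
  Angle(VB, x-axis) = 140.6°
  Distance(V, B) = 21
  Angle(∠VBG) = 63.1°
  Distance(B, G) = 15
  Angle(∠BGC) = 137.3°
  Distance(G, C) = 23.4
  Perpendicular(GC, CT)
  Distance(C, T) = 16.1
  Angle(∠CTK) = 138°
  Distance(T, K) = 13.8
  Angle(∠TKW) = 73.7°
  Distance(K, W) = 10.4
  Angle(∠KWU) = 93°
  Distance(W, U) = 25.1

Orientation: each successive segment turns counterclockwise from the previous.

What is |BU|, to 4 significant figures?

40.96

∠TKW = 73.7° gives KW at 178.5° from the x-axis; with |KW| = 10.4, W = (0.03365, -0.02888). ∠KWU = 93.0° gives WU at -94.50° from the x-axis; with |WU| = 25.1, U = (-1.936, -25.05). Then |BU| = |U − B| = 40.96.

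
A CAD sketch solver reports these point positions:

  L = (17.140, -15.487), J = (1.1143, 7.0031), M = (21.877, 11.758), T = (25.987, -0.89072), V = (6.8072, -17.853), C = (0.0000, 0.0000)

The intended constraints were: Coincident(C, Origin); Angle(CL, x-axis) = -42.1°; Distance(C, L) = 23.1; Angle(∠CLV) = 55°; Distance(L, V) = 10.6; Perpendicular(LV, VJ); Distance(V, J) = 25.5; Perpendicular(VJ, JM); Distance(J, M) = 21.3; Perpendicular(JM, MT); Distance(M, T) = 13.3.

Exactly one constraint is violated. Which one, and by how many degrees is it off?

Perpendicular(JM, MT) — off by 5.10°.

C = (0.00, 0.00) ✓; CL at -42.10° ✓; |CL| = 23.10 ✓; ∠CLV = 55.00° ✓; |LV| = 10.60 ✓; ∠(LV, VJ) = 90.00° ✓; |VJ| = 25.50 ✓; ∠(VJ, JM) = 90.00° ✓; |JM| = 21.30 ✓; ∠(JM, MT) = 84.90° ✗; |MT| = 13.30 ✓.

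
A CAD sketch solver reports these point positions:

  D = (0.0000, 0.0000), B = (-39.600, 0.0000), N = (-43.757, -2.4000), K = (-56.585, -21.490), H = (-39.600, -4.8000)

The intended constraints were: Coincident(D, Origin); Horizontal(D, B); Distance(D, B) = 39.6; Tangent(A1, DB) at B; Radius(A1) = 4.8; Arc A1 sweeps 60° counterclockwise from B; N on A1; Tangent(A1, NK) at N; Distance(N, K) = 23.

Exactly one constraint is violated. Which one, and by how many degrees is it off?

Tangent(A1, NK) at N — off by 3.90°.

D = (0.00, 0.00) ✓; D.y = 0.00, B.y = 0.00 ✓; |DB| = 39.60 ✓; ∠(HB, BD) = 90.00° ✓; |HB| = 4.800 ✓; bearing(H→N) − bearing(H→B) = 60.00° ✓; |HN| = 4.800 ✓; ∠(HN, NK) = 93.90° ✗; |NK| = 23.00 ✓.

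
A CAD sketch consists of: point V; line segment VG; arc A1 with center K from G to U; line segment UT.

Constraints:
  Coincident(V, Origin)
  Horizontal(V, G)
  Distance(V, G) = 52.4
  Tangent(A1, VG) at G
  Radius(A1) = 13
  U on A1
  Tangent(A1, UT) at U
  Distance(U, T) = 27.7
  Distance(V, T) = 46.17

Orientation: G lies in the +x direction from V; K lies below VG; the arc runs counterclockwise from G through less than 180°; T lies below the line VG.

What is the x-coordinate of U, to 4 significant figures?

40.20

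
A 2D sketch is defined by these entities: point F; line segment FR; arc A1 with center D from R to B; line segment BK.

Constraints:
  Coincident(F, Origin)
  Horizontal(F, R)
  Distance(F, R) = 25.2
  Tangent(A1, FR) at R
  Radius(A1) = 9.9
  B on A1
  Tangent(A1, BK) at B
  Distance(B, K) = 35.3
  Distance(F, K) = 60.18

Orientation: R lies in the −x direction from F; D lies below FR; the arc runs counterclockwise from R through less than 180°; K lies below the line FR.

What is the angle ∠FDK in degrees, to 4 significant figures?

141.1°

F is at the origin; FR is horizontal with |FR| = 25.2 and R on the −x side, so R = (-25.20, 0.000). A1 meets FR tangentially, so DR is at right angles to FR, so D = R + (0, -9.9) = (-25.20, -9.900). Since DB ⟂ BK (tangency), |DK| = √(9.9² + 35.3²) = 36.66 regardless of where B sits on A1. So K lies on both circle(F, 60.18) and circle(D, 36.66); the below-FR intersection is K = (-43.32, -41.77). B is the foot of the tangent from K: B = (-34.81, -7.511).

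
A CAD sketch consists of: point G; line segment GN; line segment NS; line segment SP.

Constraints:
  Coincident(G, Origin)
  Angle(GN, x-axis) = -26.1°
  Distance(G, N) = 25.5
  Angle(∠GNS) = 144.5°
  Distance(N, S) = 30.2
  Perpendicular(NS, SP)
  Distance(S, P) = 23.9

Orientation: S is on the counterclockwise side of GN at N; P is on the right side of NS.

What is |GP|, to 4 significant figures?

63.99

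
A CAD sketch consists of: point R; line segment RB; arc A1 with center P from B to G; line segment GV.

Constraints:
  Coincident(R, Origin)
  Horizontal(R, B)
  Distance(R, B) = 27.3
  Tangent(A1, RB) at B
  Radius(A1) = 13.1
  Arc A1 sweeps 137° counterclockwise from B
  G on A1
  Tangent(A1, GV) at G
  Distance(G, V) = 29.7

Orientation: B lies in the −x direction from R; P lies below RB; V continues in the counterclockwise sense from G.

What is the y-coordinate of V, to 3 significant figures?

-42.9

R is at the origin; R and B share the same y with |RB| = 27.3 and B on the −x side, so B = (-27.3, 0.00). Tangency of A1 to RB means the radius PB is perpendicular to RB, so P = B + (0, -13.1) = (-27.3, -13.1). On A1, B sits at bearing 90° from P; a 137° counterclockwise sweep puts G at bearing 227°, so G = P + 13.1·(cos 227°, sin 227°) = (-36.2, -22.7). Since A1 is tangent to GV there, PG ⟂ GV, so GV runs along (−sin 227°, cos 227°); with |GV| = 29.7, V = (-14.5, -42.9). So V.y = -42.9.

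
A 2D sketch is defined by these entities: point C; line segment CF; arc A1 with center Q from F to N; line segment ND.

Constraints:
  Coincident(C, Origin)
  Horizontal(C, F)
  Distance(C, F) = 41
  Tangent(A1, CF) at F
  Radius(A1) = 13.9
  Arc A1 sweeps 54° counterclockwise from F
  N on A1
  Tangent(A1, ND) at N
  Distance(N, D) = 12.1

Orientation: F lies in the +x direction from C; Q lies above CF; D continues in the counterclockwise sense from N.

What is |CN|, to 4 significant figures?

52.56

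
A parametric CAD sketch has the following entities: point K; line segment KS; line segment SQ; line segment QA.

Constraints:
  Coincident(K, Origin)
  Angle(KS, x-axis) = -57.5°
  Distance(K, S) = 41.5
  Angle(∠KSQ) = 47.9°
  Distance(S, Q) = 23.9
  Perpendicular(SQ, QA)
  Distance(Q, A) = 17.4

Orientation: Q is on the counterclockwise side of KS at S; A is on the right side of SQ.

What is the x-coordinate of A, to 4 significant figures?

45.42

K is at the origin; KS runs at -57.5° with length 41.5, so S = 41.5·(cos -57.5°, sin -57.5°) = (22.30, -35.00). ∠KSQ = 47.9°, so SQ runs at -57.5° + (180° − 47.9°) = 74.60° from the x-axis; with |SQ| = 23.9, Q = S + 23.9·(cos 74.60°, sin 74.60°) = (28.64, -11.96). The perpendicularity gives QA at right angles to SQ; with |QA| = 17.4 on the right of SQ, A = Q + 17.4·(0.9641, -0.2656) = (45.42, -16.58). So A.x = 45.42.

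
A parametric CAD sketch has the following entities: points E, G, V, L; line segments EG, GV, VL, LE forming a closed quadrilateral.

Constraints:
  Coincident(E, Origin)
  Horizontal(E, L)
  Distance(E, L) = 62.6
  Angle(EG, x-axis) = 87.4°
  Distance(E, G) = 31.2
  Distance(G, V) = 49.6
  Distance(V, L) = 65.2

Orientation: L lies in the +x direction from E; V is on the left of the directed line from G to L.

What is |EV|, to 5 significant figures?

73.693

Checks: |GV| = 49.60 ✓; |VL| = 65.20 ✓.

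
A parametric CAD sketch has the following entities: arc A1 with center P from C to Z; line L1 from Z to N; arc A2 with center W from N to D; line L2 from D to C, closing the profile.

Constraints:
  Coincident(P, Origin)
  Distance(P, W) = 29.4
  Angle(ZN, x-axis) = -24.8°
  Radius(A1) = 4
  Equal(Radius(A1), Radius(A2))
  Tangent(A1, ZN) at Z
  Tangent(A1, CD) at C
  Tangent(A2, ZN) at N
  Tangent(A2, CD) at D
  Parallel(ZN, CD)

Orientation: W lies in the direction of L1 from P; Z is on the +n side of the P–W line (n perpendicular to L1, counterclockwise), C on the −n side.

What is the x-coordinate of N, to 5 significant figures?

28.366

The slot axis is L1's direction at -24.8°, so u = (cos -24.8°, sin -24.8°) = (0.90778, -0.41945) and n = (−sin -24.8°, cos -24.8°) = (0.41945, 0.90778). P is at the origin and W lies 29.4 along u from P, so W = 29.4·u = (26.689, -12.332). Tangency of A1 to both parallel lines with radius 4.0 puts Z and C at P ± 4.0·n: Z = (1.6778, 3.6311), C = (-1.6778, -3.6311). Equal radii place N and D the same way about W: N = W + 4.0·n = (28.366, -8.7008), D = W − 4.0·n = (25.011, -15.963). So N.x = 28.366.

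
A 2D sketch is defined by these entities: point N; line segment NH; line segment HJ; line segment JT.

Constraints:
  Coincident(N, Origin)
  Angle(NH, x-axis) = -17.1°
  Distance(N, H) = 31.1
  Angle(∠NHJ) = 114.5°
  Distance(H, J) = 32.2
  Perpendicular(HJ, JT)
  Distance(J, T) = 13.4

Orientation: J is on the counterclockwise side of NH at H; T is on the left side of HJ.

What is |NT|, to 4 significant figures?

47.49

∠NHJ = 114.5°, so HJ runs at -17.1° + (180° − 114.5°) = 48.40° from the x-axis; with |HJ| = 32.2, J = H + 32.2·(cos 48.40°, sin 48.40°) = (51.10, 14.93). HJ ⟂ JT; with |JT| = 13.4 on the left of HJ, T = J + 13.4·(-0.7478, 0.6639) = (41.08, 23.83). Then |NT| = |T − N| = 47.49.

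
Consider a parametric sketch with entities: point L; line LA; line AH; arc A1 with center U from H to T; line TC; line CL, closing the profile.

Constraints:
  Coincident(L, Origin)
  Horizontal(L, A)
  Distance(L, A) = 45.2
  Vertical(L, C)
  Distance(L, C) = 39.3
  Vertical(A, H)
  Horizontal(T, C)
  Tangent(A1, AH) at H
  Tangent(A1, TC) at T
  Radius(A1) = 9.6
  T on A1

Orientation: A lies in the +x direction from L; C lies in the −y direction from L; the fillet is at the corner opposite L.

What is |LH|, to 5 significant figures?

54.084

L is at the origin; L and A share the same y with |LA| = 45.2 and A on the +x side, so A = (45.200, 0.0000). L and C share the same x with |LC| = 39.3 and C on the −y side, so C = (0.0000, -39.300). The virtual corner opposite L is at (45.200, -39.300). The tangent condition forces UH to be normal to AH and A1 meets TC tangentially, so UT is at right angles to TC, with radius 9.6, so the center U sits 9.6 in from both sides at U = (35.600, -29.700). That places the tangent points at H = (45.200, -29.700) on AH and T = (35.600, -39.300) on TC. Then |LH| = |H − L| = 54.084.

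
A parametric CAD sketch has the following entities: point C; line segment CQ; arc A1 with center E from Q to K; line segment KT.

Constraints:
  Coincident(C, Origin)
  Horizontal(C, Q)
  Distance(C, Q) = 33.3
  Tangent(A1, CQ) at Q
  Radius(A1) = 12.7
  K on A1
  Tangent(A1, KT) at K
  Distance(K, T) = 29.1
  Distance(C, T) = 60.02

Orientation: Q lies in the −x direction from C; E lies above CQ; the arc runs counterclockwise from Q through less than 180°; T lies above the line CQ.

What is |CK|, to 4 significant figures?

31.15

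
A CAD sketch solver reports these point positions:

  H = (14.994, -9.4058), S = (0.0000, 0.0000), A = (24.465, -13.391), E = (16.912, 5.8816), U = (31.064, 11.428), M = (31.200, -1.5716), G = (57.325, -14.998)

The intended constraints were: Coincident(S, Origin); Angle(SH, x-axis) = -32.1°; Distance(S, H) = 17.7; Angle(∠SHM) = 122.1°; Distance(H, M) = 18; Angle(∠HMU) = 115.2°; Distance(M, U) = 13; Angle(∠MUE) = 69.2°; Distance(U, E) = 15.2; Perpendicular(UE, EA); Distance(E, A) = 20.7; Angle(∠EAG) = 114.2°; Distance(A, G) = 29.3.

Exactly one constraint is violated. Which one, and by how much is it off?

Distance(A, G) = 29.3 — off by 3.60.

S = (0.00, 0.00) ✓; SH at -32.10° ✓; |SH| = 17.70 ✓; ∠SHM = 122.1° ✓; |HM| = 18.00 ✓; ∠HMU = 115.2° ✓; |MU| = 13.00 ✓; ∠MUE = 69.20° ✓; |UE| = 15.20 ✓; ∠(UE, EA) = 90.00° ✓; |EA| = 20.70 ✓; ∠EAG = 114.2° ✓; |AG| = 32.90 ✗.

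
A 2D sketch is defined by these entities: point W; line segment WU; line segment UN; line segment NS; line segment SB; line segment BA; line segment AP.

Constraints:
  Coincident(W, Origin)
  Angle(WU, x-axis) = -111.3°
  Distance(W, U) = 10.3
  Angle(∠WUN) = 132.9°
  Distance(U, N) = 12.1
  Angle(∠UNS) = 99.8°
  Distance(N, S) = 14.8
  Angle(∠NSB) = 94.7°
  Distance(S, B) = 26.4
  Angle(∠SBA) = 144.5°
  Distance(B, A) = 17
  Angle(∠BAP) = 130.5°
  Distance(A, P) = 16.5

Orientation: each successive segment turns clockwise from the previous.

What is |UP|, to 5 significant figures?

32.322

W is at the origin; WU runs at -111.3° with length 10.3, so U = (-3.7415, -9.5964). ∠WUN = 132.9° gives UN at -158.40° from the x-axis; with |UN| = 12.1, N = (-14.992, -14.051). ∠UNS = 99.8° gives NS at 121.40° from the x-axis; with |NS| = 14.8, S = (-22.703, -1.4182). ∠NSB = 94.7° gives SB at 36.100° from the x-axis; with |SB| = 26.4, B = (-1.3718, 14.137). ∠SBA = 144.5° gives BA at 0.60000° from the x-axis; with |BA| = 17.0, A = (15.627, 14.315). ∠BAP = 130.5° gives AP at -48.900° from the x-axis; with |AP| = 16.5, P = (26.474, 1.8808). Then |UP| = |P − U| = 32.322.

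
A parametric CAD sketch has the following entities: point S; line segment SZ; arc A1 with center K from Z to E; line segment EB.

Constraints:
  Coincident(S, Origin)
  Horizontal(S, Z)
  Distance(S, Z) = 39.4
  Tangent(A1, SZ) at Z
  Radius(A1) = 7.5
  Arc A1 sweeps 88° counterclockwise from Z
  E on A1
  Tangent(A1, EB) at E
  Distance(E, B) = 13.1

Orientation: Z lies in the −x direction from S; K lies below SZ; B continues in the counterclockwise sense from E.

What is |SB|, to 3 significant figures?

51.5

S is at the origin; S and Z share the same y with |SZ| = 39.4 and Z on the −x side, so Z = (-39.4, 0.00). Since A1 is tangent to SZ there, KZ ⟂ SZ, so K = Z + (0, -7.5) = (-39.4, -7.50). On A1, Z sits at bearing 90° from K; an 88° counterclockwise sweep puts E at bearing 178°, so E = K + 7.5·(cos 178°, sin 178°) = (-46.9, -7.24). Since A1 is tangent to EB there, KE ⟂ EB, so EB runs along (−sin 178°, cos 178°); with |EB| = 13.1, B = (-47.4, -20.3). Then |SB| = |B − S| = 51.5.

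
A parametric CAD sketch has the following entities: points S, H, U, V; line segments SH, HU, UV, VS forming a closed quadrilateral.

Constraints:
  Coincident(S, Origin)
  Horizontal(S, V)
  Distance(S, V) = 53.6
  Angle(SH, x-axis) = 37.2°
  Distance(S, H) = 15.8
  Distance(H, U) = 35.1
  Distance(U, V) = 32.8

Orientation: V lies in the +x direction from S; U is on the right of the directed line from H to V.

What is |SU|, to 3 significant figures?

36.0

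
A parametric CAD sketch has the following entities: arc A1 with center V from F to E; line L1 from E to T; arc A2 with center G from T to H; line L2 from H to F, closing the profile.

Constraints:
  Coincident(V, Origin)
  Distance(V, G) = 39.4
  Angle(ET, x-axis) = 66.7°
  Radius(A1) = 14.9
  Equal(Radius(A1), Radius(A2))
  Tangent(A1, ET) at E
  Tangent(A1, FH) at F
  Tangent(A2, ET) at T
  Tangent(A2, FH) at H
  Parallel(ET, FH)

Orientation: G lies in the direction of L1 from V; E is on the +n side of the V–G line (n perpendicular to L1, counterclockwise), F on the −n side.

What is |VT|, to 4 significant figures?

42.12

The slot axis is L1's direction at 66.7°, so u = (cos 66.7°, sin 66.7°) = (0.3955, 0.9184) and n = (−sin 66.7°, cos 66.7°) = (-0.9184, 0.3955). V is at the origin and G lies 39.4 along u from V, so G = 39.4·u = (15.58, 36.19). Tangency of A1 to both parallel lines with radius 14.9 puts E and F at V ± 14.9·n: E = (-13.68, 5.894), F = (13.68, -5.894). Equal radii place T and H the same way about G: T = G + 14.9·n = (1.900, 42.08), H = G − 14.9·n = (29.27, 30.29). Then |VT| = |T − V| = 42.12.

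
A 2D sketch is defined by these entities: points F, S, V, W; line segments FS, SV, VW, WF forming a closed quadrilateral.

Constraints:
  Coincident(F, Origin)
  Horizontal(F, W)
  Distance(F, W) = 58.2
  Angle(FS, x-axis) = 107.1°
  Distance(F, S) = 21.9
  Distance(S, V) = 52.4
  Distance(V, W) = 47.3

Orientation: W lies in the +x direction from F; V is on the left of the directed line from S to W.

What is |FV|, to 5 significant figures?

59.845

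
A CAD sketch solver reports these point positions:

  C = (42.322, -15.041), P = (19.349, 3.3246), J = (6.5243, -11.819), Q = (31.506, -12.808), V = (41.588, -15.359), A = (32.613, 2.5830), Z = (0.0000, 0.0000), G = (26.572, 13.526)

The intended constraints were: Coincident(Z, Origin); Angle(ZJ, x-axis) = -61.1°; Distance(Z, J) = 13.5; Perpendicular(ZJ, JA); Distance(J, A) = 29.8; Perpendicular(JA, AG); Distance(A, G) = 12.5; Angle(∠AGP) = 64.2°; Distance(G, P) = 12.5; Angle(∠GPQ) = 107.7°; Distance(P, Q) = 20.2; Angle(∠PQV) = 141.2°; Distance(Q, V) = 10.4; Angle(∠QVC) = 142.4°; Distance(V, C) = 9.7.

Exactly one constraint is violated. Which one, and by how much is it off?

Distance(V, C) = 9.7 — off by 8.90.

Z = (0.00, 0.00) ✓; ZJ at -61.10° ✓; |ZJ| = 13.50 ✓; ∠(ZJ, JA) = 90.00° ✓; |JA| = 29.80 ✓; ∠(JA, AG) = 90.00° ✓; |AG| = 12.50 ✓; ∠AGP = 64.20° ✓; |GP| = 12.50 ✓; ∠GPQ = 107.7° ✓; |PQ| = 20.20 ✓; ∠PQV = 141.2° ✓; |QV| = 10.40 ✓; ∠QVC = 142.4° ✓; |VC| = 0.7999 ✗.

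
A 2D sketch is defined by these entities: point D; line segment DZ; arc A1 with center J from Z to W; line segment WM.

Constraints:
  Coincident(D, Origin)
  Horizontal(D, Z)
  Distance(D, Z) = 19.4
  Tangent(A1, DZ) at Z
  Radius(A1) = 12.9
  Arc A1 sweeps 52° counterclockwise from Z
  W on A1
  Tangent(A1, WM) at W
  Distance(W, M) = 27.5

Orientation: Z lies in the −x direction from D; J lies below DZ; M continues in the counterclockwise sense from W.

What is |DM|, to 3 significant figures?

53.6

D is at the origin; DZ is horizontal with |DZ| = 19.4 and Z on the −x side, so Z = (-19.4, 0.00). A1 meets DZ tangentially, so JZ is at right angles to DZ, so J = Z + (0, -12.9) = (-19.4, -12.9). On A1, Z sits at bearing 90° from J; a 52° counterclockwise sweep puts W at bearing 142°, so W = J + 12.9·(cos 142°, sin 142°) = (-29.6, -4.96). A1 meets WM tangentially, so JW is at right angles to WM, so WM runs along (−sin 142°, cos 142°); with |WM| = 27.5, M = (-46.5, -26.6). Then |DM| = |M − D| = 53.6.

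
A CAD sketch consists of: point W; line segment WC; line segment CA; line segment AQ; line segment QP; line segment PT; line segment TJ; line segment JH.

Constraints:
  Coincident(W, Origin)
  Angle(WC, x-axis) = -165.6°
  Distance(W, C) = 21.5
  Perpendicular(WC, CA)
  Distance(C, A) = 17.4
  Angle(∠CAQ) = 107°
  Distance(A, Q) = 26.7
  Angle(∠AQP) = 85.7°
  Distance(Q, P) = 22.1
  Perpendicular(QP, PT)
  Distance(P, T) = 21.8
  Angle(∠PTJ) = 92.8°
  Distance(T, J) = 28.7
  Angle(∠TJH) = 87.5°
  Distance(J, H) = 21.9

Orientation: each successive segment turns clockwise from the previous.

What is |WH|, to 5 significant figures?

31.464

W is at the origin; WC runs at -165.6° with length 21.5, so C = (-20.825, -5.3468). WC ⟂ CA, so CA runs at 104.40°; with |CA| = 17.4, A = (-25.152, 11.507). ∠CAQ = 107.0° gives AQ at 31.400° from the x-axis; with |AQ| = 26.7, Q = (-2.3619, 25.417). ∠AQP = 85.7° gives QP at -62.900° from the x-axis; with |QP| = 22.1, P = (7.7056, 5.7438). QP ⟂ PT, so PT runs at -152.90°; with |PT| = 21.8, T = (-11.701, -4.1871). ∠PTJ = 92.8° gives TJ at 119.90° from the x-axis; with |TJ| = 28.7, J = (-26.008, 20.693). ∠TJH = 87.5° gives JH at 27.400° from the x-axis; with |JH| = 21.9, H = (-6.5645, 30.771). Then |WH| = |H − W| = 31.464.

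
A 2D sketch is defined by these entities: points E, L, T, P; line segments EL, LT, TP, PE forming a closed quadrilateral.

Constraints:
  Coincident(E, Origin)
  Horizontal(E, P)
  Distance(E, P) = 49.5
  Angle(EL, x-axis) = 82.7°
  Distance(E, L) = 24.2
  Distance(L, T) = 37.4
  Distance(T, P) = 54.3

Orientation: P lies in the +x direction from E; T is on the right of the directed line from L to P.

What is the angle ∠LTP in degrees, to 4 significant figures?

66.56°

Checks: |LT| = 37.40 ✓; |TP| = 54.30 ✓.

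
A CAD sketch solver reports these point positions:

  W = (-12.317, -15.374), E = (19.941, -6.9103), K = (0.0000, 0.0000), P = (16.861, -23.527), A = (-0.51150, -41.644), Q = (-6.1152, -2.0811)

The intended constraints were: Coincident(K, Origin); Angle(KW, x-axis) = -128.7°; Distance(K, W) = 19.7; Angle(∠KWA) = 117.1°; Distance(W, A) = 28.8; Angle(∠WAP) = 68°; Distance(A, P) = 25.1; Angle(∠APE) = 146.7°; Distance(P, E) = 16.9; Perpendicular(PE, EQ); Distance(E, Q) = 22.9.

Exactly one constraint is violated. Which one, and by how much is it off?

Distance(E, Q) = 22.9 — off by 3.60.

K = (0.00, 0.00) ✓; KW at -128.7° ✓; |KW| = 19.70 ✓; ∠KWA = 117.1° ✓; |WA| = 28.80 ✓; ∠WAP = 68.00° ✓; |AP| = 25.10 ✓; ∠APE = 146.7° ✓; |PE| = 16.90 ✓; ∠(PE, EQ) = 90.00° ✓; |EQ| = 26.50 ✗.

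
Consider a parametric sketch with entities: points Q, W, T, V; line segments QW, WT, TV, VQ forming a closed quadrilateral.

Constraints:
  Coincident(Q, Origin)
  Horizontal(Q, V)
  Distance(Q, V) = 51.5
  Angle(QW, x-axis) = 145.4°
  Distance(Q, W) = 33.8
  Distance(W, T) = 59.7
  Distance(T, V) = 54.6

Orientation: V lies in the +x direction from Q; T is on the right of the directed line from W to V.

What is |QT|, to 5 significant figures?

30.635

Q is at the origin; QV is horizontal with |QV| = 51.5 and V in +x, so V = (51.5, 0). QW runs at 145.4° with |QW| = 33.8, so W = (-27.822, 19.193). T is determined by |WT| = 59.7 and |TV| = 54.6 together: it lies at the intersection of circle(W, 59.7) and circle(V, 54.6). With |WV| = 81.611, the foot of the radical line on WV is 44.377 from W and the perpendicular offset is √(59.7² − 44.377²) = 39.935. Taking the right-of-WV solution: T = (5.9185, -30.058).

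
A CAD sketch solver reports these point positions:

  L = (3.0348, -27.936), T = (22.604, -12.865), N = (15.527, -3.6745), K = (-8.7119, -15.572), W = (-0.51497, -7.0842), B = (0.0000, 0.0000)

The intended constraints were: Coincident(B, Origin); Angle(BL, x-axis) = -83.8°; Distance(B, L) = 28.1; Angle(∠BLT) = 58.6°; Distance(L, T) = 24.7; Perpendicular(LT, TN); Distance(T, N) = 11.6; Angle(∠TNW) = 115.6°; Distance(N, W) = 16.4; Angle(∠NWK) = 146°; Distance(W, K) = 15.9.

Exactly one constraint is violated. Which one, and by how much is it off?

Distance(W, K) = 15.9 — off by 4.10.

B = (0.00, 0.00) ✓; BL at -83.80° ✓; |BL| = 28.10 ✓; ∠BLT = 58.60° ✓; |LT| = 24.70 ✓; ∠(LT, TN) = 90.00° ✓; |TN| = 11.60 ✓; ∠TNW = 115.6° ✓; |NW| = 16.40 ✓; ∠NWK = 146.0° ✓; |WK| = 11.80 ✗.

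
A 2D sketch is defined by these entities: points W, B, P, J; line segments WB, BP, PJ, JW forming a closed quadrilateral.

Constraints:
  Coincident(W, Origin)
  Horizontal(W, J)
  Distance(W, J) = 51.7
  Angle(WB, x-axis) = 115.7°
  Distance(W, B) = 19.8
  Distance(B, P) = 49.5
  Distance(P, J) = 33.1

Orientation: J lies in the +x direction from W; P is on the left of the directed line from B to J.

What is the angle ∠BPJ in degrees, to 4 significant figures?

97.13°

Checks: |BP| = 49.50 ✓; |PJ| = 33.10 ✓.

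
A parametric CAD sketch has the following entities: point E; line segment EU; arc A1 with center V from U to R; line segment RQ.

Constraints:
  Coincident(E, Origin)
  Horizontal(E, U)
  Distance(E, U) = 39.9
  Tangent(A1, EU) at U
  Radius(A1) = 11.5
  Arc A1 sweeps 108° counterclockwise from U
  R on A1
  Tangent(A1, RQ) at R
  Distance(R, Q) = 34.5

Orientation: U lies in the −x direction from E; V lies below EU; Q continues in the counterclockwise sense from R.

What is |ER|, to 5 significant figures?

53.019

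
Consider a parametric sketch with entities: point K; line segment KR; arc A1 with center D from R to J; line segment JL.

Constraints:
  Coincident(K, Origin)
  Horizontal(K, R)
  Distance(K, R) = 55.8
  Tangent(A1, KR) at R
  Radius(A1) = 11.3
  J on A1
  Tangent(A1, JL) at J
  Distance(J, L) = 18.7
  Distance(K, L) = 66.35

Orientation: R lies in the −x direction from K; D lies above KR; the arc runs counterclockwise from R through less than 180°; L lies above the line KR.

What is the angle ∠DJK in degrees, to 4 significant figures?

123.4°

Checks: |DJ| = 11.30 ✓; ∠(DJ, JL) = 90.00° ✓; |JL| = 18.70 ✓; |KL| = 66.35 ✓.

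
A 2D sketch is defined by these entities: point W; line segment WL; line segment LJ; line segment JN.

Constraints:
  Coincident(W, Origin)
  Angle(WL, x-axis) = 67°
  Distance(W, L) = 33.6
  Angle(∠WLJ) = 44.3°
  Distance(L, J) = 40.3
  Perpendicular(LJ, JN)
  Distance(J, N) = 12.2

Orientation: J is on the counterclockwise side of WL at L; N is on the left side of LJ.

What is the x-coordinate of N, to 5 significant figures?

-19.342

W is at the origin; WL runs at 67.0° with length 33.6, so L = 33.6·(cos 67.0°, sin 67.0°) = (13.129, 30.929). ∠WLJ = 44.3°, so LJ runs at 67.0° + (180° − 44.3°) = 202.70° from the x-axis; with |LJ| = 40.3, J = L + 40.3·(cos 202.70°, sin 202.70°) = (-24.050, 15.377). LJ ⟂ JN; with |JN| = 12.2 on the left of LJ, N = J + 12.2·(0.38591, -0.92254) = (-19.342, 4.1220). So N.x = -19.342.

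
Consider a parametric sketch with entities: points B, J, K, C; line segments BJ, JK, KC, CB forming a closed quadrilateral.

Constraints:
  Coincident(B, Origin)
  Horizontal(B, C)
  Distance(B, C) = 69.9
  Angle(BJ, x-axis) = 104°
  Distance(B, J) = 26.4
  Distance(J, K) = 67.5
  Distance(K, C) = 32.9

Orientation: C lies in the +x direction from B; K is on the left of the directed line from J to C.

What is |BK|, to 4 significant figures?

68.57

B is at the origin; BC is horizontal with |BC| = 69.9 and C in +x, so C = (69.9, 0). BJ runs at 104.0° with |BJ| = 26.4, so J = (-6.387, 25.62). K is determined by |JK| = 67.5 and |KC| = 32.9 together: it lies at the intersection of circle(J, 67.5) and circle(C, 32.9). With |JC| = 80.47, the foot of the radical line on JC is 61.82 from J and the perpendicular offset is √(67.5² − 61.82²) = 27.10. Taking the left-of-JC solution: K = (60.84, 31.63).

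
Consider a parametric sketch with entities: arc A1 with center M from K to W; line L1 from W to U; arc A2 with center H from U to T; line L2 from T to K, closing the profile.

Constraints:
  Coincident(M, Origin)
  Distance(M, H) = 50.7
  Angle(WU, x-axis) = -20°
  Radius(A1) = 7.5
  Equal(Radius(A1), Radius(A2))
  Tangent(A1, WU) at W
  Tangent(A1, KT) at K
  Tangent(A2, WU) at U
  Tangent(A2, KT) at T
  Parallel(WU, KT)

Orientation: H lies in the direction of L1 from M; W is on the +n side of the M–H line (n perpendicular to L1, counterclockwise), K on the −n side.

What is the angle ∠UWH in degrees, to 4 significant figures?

8.415°

Tangency of A1 to both parallel lines with radius 7.5 puts W and K at M ± 7.5·n: W = (2.565, 7.048), K = (-2.565, -7.048). Equal radii place U and T the same way about H: U = H + 7.5·n = (50.21, -10.29), T = H − 7.5·n = (45.08, -24.39). Then cos ∠UWH = WU·WH / (|WU||WH|), giving 8.415°.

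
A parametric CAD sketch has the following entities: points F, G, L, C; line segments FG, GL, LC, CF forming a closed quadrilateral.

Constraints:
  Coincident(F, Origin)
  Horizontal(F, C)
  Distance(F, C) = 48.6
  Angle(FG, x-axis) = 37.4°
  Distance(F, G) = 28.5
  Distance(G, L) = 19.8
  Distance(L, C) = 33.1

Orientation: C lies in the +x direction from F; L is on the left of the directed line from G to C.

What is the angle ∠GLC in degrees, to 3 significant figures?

66.9°

F is at the origin; F and C share the same y with |FC| = 48.6 and C in +x, so C = (48.6, 0). FG runs at 37.4° with |FG| = 28.5, so G = (22.6, 17.3). L is determined by |GL| = 19.8 and |LC| = 33.1 together: it lies at the intersection of circle(G, 19.8) and circle(C, 33.1). With |GC| = 31.2, the foot of the radical line on GC is 4.33 from G and the perpendicular offset is √(19.8² − 4.33²) = 19.3. Taking the left-of-GC solution: L = (37.0, 31.0).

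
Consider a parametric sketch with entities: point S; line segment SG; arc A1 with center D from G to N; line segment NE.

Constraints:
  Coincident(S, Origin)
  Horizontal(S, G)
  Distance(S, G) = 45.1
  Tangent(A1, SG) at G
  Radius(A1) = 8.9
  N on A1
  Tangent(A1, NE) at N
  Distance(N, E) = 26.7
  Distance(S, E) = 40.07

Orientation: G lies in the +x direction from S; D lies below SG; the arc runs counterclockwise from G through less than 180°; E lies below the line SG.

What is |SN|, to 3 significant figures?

37.3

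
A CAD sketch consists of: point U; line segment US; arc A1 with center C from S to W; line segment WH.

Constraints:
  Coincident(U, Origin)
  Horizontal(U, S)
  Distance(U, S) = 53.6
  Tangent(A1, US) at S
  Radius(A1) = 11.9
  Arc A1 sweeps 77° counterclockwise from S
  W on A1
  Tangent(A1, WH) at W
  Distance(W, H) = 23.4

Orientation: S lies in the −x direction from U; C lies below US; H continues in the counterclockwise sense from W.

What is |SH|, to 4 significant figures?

36.19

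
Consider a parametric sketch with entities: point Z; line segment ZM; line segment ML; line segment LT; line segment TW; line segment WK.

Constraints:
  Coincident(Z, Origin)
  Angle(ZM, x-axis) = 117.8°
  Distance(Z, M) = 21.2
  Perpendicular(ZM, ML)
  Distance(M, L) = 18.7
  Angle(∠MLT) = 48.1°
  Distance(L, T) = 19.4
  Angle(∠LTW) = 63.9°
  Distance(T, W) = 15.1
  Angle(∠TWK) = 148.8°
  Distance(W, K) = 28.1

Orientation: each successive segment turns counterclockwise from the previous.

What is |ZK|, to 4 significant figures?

48.72

Z is at the origin; ZM runs at 117.8° with length 21.2, so M = (-9.887, 18.75). ZM is perpendicular to ML, so ML runs at -152.2°; with |ML| = 18.7, L = (-26.43, 10.03). ∠MLT = 48.1° gives LT at -20.30° from the x-axis; with |LT| = 19.4, T = (-8.234, 3.301). ∠LTW = 63.9° gives TW at 95.80° from the x-axis; with |TW| = 15.1, W = (-9.760, 18.32). ∠TWK = 148.8° gives WK at 127.0° from the x-axis; with |WK| = 28.1, K = (-26.67, 40.77). Then |ZK| = |K − Z| = 48.72.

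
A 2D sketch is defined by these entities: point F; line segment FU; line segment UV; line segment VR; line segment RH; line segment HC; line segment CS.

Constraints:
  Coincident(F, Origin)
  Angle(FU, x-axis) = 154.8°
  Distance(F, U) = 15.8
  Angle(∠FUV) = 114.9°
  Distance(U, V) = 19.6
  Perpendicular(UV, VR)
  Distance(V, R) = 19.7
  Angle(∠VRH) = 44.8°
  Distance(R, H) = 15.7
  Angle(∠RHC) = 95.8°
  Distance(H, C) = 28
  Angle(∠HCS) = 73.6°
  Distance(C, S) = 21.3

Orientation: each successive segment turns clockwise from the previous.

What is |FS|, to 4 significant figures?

45.99

F is at the origin; FU runs at 154.8° with length 15.8, so U = (-14.30, 6.727). ∠FUV = 114.9° gives UV at 89.70° from the x-axis; with |UV| = 19.6, V = (-14.19, 26.33). UV is perpendicular to VR, so VR runs at -0.3000°; with |VR| = 19.7, R = (5.506, 26.22). ∠VRH = 44.8° gives RH at -135.5° from the x-axis; with |RH| = 15.7, H = (-5.692, 15.22). ∠RHC = 95.8° gives HC at 140.3° from the x-axis; with |HC| = 28.0, C = (-27.24, 33.11). ∠HCS = 73.6° gives CS at 33.90° from the x-axis; with |CS| = 21.3, S = (-9.556, 44.99). Then |FS| = |S − F| = 45.99.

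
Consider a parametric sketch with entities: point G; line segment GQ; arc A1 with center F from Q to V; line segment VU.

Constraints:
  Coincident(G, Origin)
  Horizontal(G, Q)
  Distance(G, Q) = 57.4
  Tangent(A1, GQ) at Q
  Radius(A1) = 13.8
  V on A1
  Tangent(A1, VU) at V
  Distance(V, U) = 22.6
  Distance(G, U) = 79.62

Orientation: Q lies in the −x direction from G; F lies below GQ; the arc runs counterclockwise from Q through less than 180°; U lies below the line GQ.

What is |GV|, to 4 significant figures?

72.59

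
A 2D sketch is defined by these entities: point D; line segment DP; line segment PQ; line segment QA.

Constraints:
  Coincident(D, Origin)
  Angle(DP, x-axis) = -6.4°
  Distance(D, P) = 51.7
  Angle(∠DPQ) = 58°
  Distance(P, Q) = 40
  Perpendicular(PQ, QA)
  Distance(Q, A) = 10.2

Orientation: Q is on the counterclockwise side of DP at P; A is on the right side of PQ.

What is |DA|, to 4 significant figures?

55.49

∠DPQ = 58.0°, so PQ runs at -6.4° + (180° − 58.0°) = 115.6° from the x-axis; with |PQ| = 40.0, Q = P + 40.0·(cos 115.6°, sin 115.6°) = (34.09, 30.31). PQ is perpendicular to QA; with |QA| = 10.2 on the right of PQ, A = Q + 10.2·(0.9018, 0.4321) = (43.29, 34.72). Then |DA| = |A − D| = 55.49.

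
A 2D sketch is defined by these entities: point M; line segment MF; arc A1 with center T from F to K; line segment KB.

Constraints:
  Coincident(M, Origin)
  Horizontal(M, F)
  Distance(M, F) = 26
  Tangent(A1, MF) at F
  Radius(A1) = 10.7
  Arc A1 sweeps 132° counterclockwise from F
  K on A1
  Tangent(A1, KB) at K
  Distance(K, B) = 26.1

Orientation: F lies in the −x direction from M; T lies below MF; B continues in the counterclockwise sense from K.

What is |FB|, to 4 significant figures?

38.45

M is at the origin; M and F share the same y with |MF| = 26.0 and F on the −x side, so F = (-26.00, 0.000). Tangency of A1 to MF means the radius TF is perpendicular to MF, so T = F + (0, -10.7) = (-26.00, -10.70). On A1, F sits at bearing 90° from T; a 132° counterclockwise sweep puts K at bearing 222°, so K = T + 10.7·(cos 222°, sin 222°) = (-33.95, -17.86). Since A1 is tangent to KB there, TK ⟂ KB, so KB runs along (−sin 222°, cos 222°); with |KB| = 26.1, B = (-16.49, -37.26). Then |FB| = |B − F| = 38.45.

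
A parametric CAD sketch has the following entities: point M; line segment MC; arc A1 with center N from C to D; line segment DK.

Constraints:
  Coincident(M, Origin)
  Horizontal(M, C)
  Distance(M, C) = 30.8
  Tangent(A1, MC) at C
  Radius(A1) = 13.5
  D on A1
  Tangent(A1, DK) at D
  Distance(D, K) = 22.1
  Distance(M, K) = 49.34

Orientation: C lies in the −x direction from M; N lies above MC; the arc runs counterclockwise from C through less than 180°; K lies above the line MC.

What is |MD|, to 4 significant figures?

27.63

Checks: |MC| = 30.80 ✓; |ND| = 13.50 ✓; ∠(ND, DK) = 90.00° ✓; |DK| = 22.10 ✓; |MK| = 49.34 ✓.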